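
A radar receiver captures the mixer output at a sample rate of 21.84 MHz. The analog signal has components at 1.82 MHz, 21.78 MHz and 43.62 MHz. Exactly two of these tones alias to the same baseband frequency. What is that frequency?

fs/2 = 10.92 MHz.
1.82 MHz ≤ fs/2 = 10.92 MHz, passes unchanged.
21.78 MHz > fs/2 = 10.92 MHz, folds to fs − 21.78 MHz = 0.06 MHz.
43.62 MHz mod fs = 21.78 MHz.
21.78 MHz > fs/2 = 10.92 MHz, folds to fs − 21.78 MHz = 0.06 MHz.
21.78 MHz and 43.62 MHz both map to 0.06 MHz.

0.06 MHz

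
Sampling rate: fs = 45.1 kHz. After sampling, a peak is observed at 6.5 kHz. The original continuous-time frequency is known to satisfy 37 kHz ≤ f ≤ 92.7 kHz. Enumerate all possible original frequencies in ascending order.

38.6 kHz, 51.6 kHz, 83.7 kHz

Frequencies that alias to 6.5 kHz are k·fs ± 6.5 kHz for integer k ≥ 0.
k=0: 6.5 kHz.
k=1: 38.6 kHz, 51.6 kHz.
k=2: 83.7 kHz, 96.7 kHz.
k=3: 128.8 kHz, 141.8 kHz.
Within [37 kHz, 92.7 kHz]: 38.6 kHz, 51.6 kHz, 83.7 kHz.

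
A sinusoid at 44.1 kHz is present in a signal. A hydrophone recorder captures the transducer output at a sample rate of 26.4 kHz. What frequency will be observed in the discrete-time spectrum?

44.1 kHz mod fs = 17.7 kHz.
17.7 kHz > fs/2 = 13.2 kHz, folds to fs − 17.7 kHz = 8.7 kHz.

8.7 kHz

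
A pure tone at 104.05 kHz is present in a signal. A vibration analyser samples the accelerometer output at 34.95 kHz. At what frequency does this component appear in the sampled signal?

0.8 kHz

104.05 kHz mod fs = 34.15 kHz.
34.15 kHz > fs/2 = 17.475 kHz, folds to fs − 34.15 kHz = 0.8 kHz.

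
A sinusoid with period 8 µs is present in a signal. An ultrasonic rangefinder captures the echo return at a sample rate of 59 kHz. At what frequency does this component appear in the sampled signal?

T = 8 µs → f = 1/T = 125 kHz.
125 kHz mod fs = 7 kHz.
7 kHz ≤ fs/2 = 29.5 kHz, appears at 7 kHz.

7 kHz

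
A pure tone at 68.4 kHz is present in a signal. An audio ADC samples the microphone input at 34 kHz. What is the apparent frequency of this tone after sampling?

0.4 kHz

68.4 kHz mod fs = 0.4 kHz.
0.4 kHz ≤ fs/2 = 17 kHz, appears at 0.4 kHz.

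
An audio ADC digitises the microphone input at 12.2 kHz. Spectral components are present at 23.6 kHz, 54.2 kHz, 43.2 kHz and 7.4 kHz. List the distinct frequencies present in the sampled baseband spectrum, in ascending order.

0.8 kHz, 4.8 kHz, 5.4 kHz, 5.6 kHz

fs/2 = 6.1 kHz.
23.6 kHz mod fs = 11.4 kHz.
11.4 kHz > fs/2 = 6.1 kHz, folds to fs − 11.4 kHz = 0.8 kHz.
54.2 kHz mod fs = 5.4 kHz.
5.4 kHz ≤ fs/2 = 6.1 kHz, appears at 5.4 kHz.
43.2 kHz mod fs = 6.6 kHz.
6.6 kHz > fs/2 = 6.1 kHz, folds to fs − 6.6 kHz = 5.6 kHz.
7.4 kHz > fs/2 = 6.1 kHz, folds to fs − 7.4 kHz = 4.8 kHz.
Distinct values: {0.8 kHz, 4.8 kHz, 5.4 kHz, 5.6 kHz}.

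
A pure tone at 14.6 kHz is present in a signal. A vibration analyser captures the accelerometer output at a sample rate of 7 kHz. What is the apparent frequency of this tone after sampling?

0.6 kHz

14.6 kHz mod fs = 0.6 kHz.
0.6 kHz ≤ fs/2 = 3.5 kHz, appears at 0.6 kHz.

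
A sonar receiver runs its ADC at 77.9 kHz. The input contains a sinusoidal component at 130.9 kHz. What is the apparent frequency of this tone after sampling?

130.9 kHz mod fs = 53 kHz.
53 kHz > fs/2 = 38.95 kHz, folds to fs − 53 kHz = 24.9 kHz.

24.9 kHz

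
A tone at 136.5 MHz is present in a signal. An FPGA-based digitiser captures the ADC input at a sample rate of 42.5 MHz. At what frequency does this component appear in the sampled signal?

9 MHz

136.5 MHz mod fs = 9 MHz.
9 MHz ≤ fs/2 = 21.25 MHz, appears at 9 MHz.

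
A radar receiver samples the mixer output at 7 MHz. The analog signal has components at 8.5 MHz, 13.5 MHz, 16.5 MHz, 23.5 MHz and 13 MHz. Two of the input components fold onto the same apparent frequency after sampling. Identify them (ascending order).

16.5 MHz, 23.5 MHz

fs/2 = 3.5 MHz.
8.5 MHz mod fs = 1.5 MHz.
1.5 MHz ≤ fs/2 = 3.5 MHz, appears at 1.5 MHz.
13.5 MHz mod fs = 6.5 MHz.
6.5 MHz > fs/2 = 3.5 MHz, folds to fs − 6.5 MHz = 0.5 MHz.
16.5 MHz mod fs = 2.5 MHz.
2.5 MHz ≤ fs/2 = 3.5 MHz, appears at 2.5 MHz.
23.5 MHz mod fs = 2.5 MHz.
2.5 MHz ≤ fs/2 = 3.5 MHz, appears at 2.5 MHz.
13 MHz mod fs = 6 MHz.
6 MHz > fs/2 = 3.5 MHz, folds to fs − 6 MHz = 1 MHz.
16.5 MHz and 23.5 MHz both map to 2.5 MHz.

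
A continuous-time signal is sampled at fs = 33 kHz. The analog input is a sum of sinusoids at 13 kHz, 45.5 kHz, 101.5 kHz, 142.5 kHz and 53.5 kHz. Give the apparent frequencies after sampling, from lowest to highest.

2.5 kHz, 10.5 kHz, 12.5 kHz, 13 kHz

fs/2 = 16.5 kHz.
13 kHz ≤ fs/2 = 16.5 kHz, passes unchanged.
45.5 kHz mod fs = 12.5 kHz.
12.5 kHz ≤ fs/2 = 16.5 kHz, appears at 12.5 kHz.
101.5 kHz mod fs = 2.5 kHz.
2.5 kHz ≤ fs/2 = 16.5 kHz, appears at 2.5 kHz.
142.5 kHz mod fs = 10.5 kHz.
10.5 kHz ≤ fs/2 = 16.5 kHz, appears at 10.5 kHz.
53.5 kHz mod fs = 20.5 kHz.
20.5 kHz > fs/2 = 16.5 kHz, folds to fs − 20.5 kHz = 12.5 kHz.
Distinct values: {2.5 kHz, 10.5 kHz, 12.5 kHz, 13 kHz}.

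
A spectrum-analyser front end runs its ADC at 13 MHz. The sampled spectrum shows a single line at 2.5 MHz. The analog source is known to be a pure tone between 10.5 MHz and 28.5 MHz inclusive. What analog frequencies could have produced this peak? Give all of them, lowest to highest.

Frequencies that alias to 2.5 MHz are k·fs ± 2.5 MHz for integer k ≥ 0.
k=0: 2.5 MHz.
k=1: 10.5 MHz, 15.5 MHz.
k=2: 23.5 MHz, 28.5 MHz.
k=3: 36.5 MHz, 41.5 MHz.
Within [10.5 MHz, 28.5 MHz]: 10.5 MHz, 15.5 MHz, 23.5 MHz, 28.5 MHz.

10.5 MHz, 15.5 MHz, 23.5 MHz, 28.5 MHz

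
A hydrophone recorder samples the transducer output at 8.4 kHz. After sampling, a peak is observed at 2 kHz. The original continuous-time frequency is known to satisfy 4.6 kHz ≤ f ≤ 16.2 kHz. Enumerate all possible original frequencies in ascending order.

Frequencies that alias to 2 kHz are k·fs ± 2 kHz for integer k ≥ 0.
k=0: 2 kHz.
k=1: 6.4 kHz, 10.4 kHz.
k=2: 14.8 kHz, 18.8 kHz.
k=3: 23.2 kHz, 27.2 kHz.
Within [4.6 kHz, 16.2 kHz]: 6.4 kHz, 10.4 kHz, 14.8 kHz.

6.4 kHz, 10.4 kHz, 14.8 kHz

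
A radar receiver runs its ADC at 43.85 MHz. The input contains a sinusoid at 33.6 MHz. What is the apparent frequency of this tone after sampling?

33.6 MHz > fs/2 = 21.925 MHz, folds to fs − 33.6 MHz = 10.25 MHz.

10.25 MHz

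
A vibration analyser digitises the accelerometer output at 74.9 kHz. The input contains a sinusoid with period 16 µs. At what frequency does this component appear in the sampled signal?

12.4 kHz

T = 16 µs → f = 1/T = 62.5 kHz.
62.5 kHz > fs/2 = 37.45 kHz, folds to fs − 62.5 kHz = 12.4 kHz.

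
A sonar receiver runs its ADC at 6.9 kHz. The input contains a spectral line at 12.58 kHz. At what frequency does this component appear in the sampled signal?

1.22 kHz

12.58 kHz mod fs = 5.68 kHz.
5.68 kHz > fs/2 = 3.45 kHz, folds to fs − 5.68 kHz = 1.22 kHz.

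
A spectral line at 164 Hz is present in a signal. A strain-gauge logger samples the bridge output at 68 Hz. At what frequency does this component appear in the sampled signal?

164 Hz mod fs = 28 Hz.
28 Hz ≤ fs/2 = 34 Hz, appears at 28 Hz.

28 Hz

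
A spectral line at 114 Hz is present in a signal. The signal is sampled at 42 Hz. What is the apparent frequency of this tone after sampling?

12 Hz

114 Hz mod fs = 30 Hz.
30 Hz > fs/2 = 21 Hz, folds to fs − 30 Hz = 12 Hz.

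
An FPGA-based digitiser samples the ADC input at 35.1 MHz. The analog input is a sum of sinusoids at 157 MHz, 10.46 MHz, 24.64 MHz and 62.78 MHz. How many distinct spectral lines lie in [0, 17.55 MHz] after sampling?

3

fs/2 = 17.55 MHz.
157 MHz mod fs = 16.6 MHz.
16.6 MHz ≤ fs/2 = 17.55 MHz, appears at 16.6 MHz.
10.46 MHz ≤ fs/2 = 17.55 MHz, passes unchanged.
24.64 MHz > fs/2 = 17.55 MHz, folds to fs − 24.64 MHz = 10.46 MHz.
62.78 MHz mod fs = 27.68 MHz.
27.68 MHz > fs/2 = 17.55 MHz, folds to fs − 27.68 MHz = 7.42 MHz.
Distinct values: {7.42 MHz, 10.46 MHz, 16.6 MHz} → 3.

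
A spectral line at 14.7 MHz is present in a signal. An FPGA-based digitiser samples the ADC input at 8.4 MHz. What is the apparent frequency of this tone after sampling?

14.7 MHz mod fs = 6.3 MHz.
6.3 MHz > fs/2 = 4.2 MHz, folds to fs − 6.3 MHz = 2.1 MHz.

2.1 MHz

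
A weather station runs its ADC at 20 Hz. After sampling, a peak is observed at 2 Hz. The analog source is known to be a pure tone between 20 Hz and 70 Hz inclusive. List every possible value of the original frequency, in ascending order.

Frequencies that alias to 2 Hz are k·fs ± 2 Hz for integer k ≥ 0.
k=0: 2 Hz.
k=1: 18 Hz, 22 Hz.
k=2: 38 Hz, 42 Hz.
k=3: 58 Hz, 62 Hz.
k=4: 78 Hz, 82 Hz.
Within [20 Hz, 70 Hz]: 22 Hz, 38 Hz, 42 Hz, 58 Hz, 62 Hz.

22 Hz, 38 Hz, 42 Hz, 58 Hz, 62 Hz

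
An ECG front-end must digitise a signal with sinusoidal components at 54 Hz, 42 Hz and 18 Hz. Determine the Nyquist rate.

108 Hz

Highest-frequency component: 54 Hz.
Nyquist rate = 2 × 54 Hz = 108 Hz.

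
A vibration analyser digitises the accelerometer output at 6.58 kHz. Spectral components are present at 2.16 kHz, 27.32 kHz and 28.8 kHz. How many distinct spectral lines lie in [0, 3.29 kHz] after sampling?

fs/2 = 3.29 kHz.
2.16 kHz ≤ fs/2 = 3.29 kHz, passes unchanged.
27.32 kHz mod fs = 1 kHz.
1 kHz ≤ fs/2 = 3.29 kHz, appears at 1 kHz.
28.8 kHz mod fs = 2.48 kHz.
2.48 kHz ≤ fs/2 = 3.29 kHz, appears at 2.48 kHz.
Distinct values: {1 kHz, 2.16 kHz, 2.48 kHz} → 3.

3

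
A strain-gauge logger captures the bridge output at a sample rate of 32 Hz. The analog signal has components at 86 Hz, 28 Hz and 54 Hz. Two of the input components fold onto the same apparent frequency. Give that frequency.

fs/2 = 16 Hz.
86 Hz mod fs = 22 Hz.
22 Hz > fs/2 = 16 Hz, folds to fs − 22 Hz = 10 Hz.
28 Hz > fs/2 = 16 Hz, folds to fs − 28 Hz = 4 Hz.
54 Hz mod fs = 22 Hz.
22 Hz > fs/2 = 16 Hz, folds to fs − 22 Hz = 10 Hz.
54 Hz and 86 Hz both map to 10 Hz.

10 Hz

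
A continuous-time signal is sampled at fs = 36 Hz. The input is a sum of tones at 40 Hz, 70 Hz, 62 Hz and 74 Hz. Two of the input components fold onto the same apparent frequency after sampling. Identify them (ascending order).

fs/2 = 18 Hz.
40 Hz mod fs = 4 Hz.
4 Hz ≤ fs/2 = 18 Hz, appears at 4 Hz.
70 Hz mod fs = 34 Hz.
34 Hz > fs/2 = 18 Hz, folds to fs − 34 Hz = 2 Hz.
62 Hz mod fs = 26 Hz.
26 Hz > fs/2 = 18 Hz, folds to fs − 26 Hz = 10 Hz.
74 Hz mod fs = 2 Hz.
2 Hz ≤ fs/2 = 18 Hz, appears at 2 Hz.
70 Hz and 74 Hz both map to 2 Hz.

70 Hz, 74 Hz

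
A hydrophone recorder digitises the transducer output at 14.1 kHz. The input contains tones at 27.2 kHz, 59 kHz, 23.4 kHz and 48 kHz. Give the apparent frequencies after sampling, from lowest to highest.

1 kHz, 2.6 kHz, 4.8 kHz, 5.7 kHz

fs/2 = 7.05 kHz.
27.2 kHz mod fs = 13.1 kHz.
13.1 kHz > fs/2 = 7.05 kHz, folds to fs − 13.1 kHz = 1 kHz.
59 kHz mod fs = 2.6 kHz.
2.6 kHz ≤ fs/2 = 7.05 kHz, appears at 2.6 kHz.
23.4 kHz mod fs = 9.3 kHz.
9.3 kHz > fs/2 = 7.05 kHz, folds to fs − 9.3 kHz = 4.8 kHz.
48 kHz mod fs = 5.7 kHz.
5.7 kHz ≤ fs/2 = 7.05 kHz, appears at 5.7 kHz.
Distinct values: {1 kHz, 2.6 kHz, 4.8 kHz, 5.7 kHz}.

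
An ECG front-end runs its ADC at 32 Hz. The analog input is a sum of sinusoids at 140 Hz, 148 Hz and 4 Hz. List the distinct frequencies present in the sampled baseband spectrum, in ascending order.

fs/2 = 16 Hz.
140 Hz mod fs = 12 Hz.
12 Hz ≤ fs/2 = 16 Hz, appears at 12 Hz.
148 Hz mod fs = 20 Hz.
20 Hz > fs/2 = 16 Hz, folds to fs − 20 Hz = 12 Hz.
4 Hz ≤ fs/2 = 16 Hz, passes unchanged.
Distinct values: {4 Hz, 12 Hz}.

4 Hz, 12 Hz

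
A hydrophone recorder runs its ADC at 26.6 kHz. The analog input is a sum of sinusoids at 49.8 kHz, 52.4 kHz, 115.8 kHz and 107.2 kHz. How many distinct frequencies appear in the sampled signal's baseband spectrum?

fs/2 = 13.3 kHz.
49.8 kHz mod fs = 23.2 kHz.
23.2 kHz > fs/2 = 13.3 kHz, folds to fs − 23.2 kHz = 3.4 kHz.
52.4 kHz mod fs = 25.8 kHz.
25.8 kHz > fs/2 = 13.3 kHz, folds to fs − 25.8 kHz = 0.8 kHz.
115.8 kHz mod fs = 9.4 kHz.
9.4 kHz ≤ fs/2 = 13.3 kHz, appears at 9.4 kHz.
107.2 kHz mod fs = 0.8 kHz.
0.8 kHz ≤ fs/2 = 13.3 kHz, appears at 0.8 kHz.
Distinct values: {0.8 kHz, 3.4 kHz, 9.4 kHz} → 3.

3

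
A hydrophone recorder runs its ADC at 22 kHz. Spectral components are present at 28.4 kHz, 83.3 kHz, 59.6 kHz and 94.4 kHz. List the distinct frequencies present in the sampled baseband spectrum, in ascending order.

4.7 kHz, 6.4 kHz

fs/2 = 11 kHz.
28.4 kHz mod fs = 6.4 kHz.
6.4 kHz ≤ fs/2 = 11 kHz, appears at 6.4 kHz.
83.3 kHz mod fs = 17.3 kHz.
17.3 kHz > fs/2 = 11 kHz, folds to fs − 17.3 kHz = 4.7 kHz.
59.6 kHz mod fs = 15.6 kHz.
15.6 kHz > fs/2 = 11 kHz, folds to fs − 15.6 kHz = 6.4 kHz.
94.4 kHz mod fs = 6.4 kHz.
6.4 kHz ≤ fs/2 = 11 kHz, appears at 6.4 kHz.
Distinct values: {4.7 kHz, 6.4 kHz}.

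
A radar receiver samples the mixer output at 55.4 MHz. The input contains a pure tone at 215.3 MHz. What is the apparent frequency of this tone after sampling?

6.3 MHz

215.3 MHz mod fs = 49.1 MHz.
49.1 MHz > fs/2 = 27.7 MHz, folds to fs − 49.1 MHz = 6.3 MHz.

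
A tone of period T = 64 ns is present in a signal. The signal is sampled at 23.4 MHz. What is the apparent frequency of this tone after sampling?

7.775 MHz

T = 64 ns → f = 1/T = 15.625 MHz.
15.625 MHz > fs/2 = 11.7 MHz, folds to fs − 15.625 MHz = 7.775 MHz.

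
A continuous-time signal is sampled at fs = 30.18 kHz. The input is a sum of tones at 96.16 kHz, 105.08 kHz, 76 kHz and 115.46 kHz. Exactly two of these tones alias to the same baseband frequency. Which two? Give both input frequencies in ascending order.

76 kHz, 105.08 kHz

fs/2 = 15.09 kHz.
96.16 kHz mod fs = 5.62 kHz.
5.62 kHz ≤ fs/2 = 15.09 kHz, appears at 5.62 kHz.
105.08 kHz mod fs = 14.54 kHz.
14.54 kHz ≤ fs/2 = 15.09 kHz, appears at 14.54 kHz.
76 kHz mod fs = 15.64 kHz.
15.64 kHz > fs/2 = 15.09 kHz, folds to fs − 15.64 kHz = 14.54 kHz.
115.46 kHz mod fs = 24.92 kHz.
24.92 kHz > fs/2 = 15.09 kHz, folds to fs − 24.92 kHz = 5.26 kHz.
76 kHz and 105.08 kHz both map to 14.54 kHz.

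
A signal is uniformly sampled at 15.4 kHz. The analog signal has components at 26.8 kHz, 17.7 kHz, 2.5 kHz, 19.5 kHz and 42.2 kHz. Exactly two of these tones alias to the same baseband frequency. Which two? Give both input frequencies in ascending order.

26.8 kHz, 42.2 kHz

fs/2 = 7.7 kHz.
26.8 kHz mod fs = 11.4 kHz.
11.4 kHz > fs/2 = 7.7 kHz, folds to fs − 11.4 kHz = 4 kHz.
17.7 kHz mod fs = 2.3 kHz.
2.3 kHz ≤ fs/2 = 7.7 kHz, appears at 2.3 kHz.
2.5 kHz ≤ fs/2 = 7.7 kHz, passes unchanged.
19.5 kHz mod fs = 4.1 kHz.
4.1 kHz ≤ fs/2 = 7.7 kHz, appears at 4.1 kHz.
42.2 kHz mod fs = 11.4 kHz.
11.4 kHz > fs/2 = 7.7 kHz, folds to fs − 11.4 kHz = 4 kHz.
26.8 kHz and 42.2 kHz both map to 4 kHz.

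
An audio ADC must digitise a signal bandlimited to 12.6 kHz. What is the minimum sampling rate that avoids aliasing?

25.2 kHz

Nyquist rate = 2 × 12.6 kHz = 25.2 kHz.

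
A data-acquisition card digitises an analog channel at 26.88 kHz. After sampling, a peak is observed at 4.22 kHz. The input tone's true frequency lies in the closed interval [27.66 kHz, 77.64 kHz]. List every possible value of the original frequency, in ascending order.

31.1 kHz, 49.54 kHz, 57.98 kHz, 76.42 kHz

Frequencies that alias to 4.22 kHz are k·fs ± 4.22 kHz for integer k ≥ 0.
k=0: 4.22 kHz.
k=1: 22.66 kHz, 31.1 kHz.
k=2: 49.54 kHz, 57.98 kHz.
k=3: 76.42 kHz, 84.86 kHz.
k=4: 103.3 kHz, 111.74 kHz.
Within [27.66 kHz, 77.64 kHz]: 31.1 kHz, 49.54 kHz, 57.98 kHz, 76.42 kHz.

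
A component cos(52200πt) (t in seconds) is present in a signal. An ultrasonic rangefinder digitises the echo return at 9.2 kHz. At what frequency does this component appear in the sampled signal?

1.5 kHz

ω = 52200π rad/s → f = ω/(2π) = 26100 Hz = 26.1 kHz.
26.1 kHz mod fs = 7.7 kHz.
7.7 kHz > fs/2 = 4.6 kHz, folds to fs − 7.7 kHz = 1.5 kHz.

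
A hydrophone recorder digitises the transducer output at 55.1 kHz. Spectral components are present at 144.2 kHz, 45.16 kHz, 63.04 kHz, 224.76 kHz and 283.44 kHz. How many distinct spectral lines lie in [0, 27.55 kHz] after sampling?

fs/2 = 27.55 kHz.
144.2 kHz mod fs = 34 kHz.
34 kHz > fs/2 = 27.55 kHz, folds to fs − 34 kHz = 21.1 kHz.
45.16 kHz > fs/2 = 27.55 kHz, folds to fs − 45.16 kHz = 9.94 kHz.
63.04 kHz mod fs = 7.94 kHz.
7.94 kHz ≤ fs/2 = 27.55 kHz, appears at 7.94 kHz.
224.76 kHz mod fs = 4.36 kHz.
4.36 kHz ≤ fs/2 = 27.55 kHz, appears at 4.36 kHz.
283.44 kHz mod fs = 7.94 kHz.
7.94 kHz ≤ fs/2 = 27.55 kHz, appears at 7.94 kHz.
Distinct values: {4.36 kHz, 7.94 kHz, 9.94 kHz, 21.1 kHz} → 4.

4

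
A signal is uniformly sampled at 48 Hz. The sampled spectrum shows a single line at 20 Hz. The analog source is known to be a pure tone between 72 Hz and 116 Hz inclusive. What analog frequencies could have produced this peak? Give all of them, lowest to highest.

Frequencies that alias to 20 Hz are k·fs ± 20 Hz for integer k ≥ 0.
k=0: 20 Hz.
k=1: 28 Hz, 68 Hz.
k=2: 76 Hz, 116 Hz.
k=3: 124 Hz, 164 Hz.
Within [72 Hz, 116 Hz]: 76 Hz, 116 Hz.

76 Hz, 116 Hz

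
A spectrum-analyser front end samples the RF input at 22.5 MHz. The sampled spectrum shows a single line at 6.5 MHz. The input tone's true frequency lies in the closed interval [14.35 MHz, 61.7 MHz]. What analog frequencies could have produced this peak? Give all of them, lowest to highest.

16 MHz, 29 MHz, 38.5 MHz, 51.5 MHz, 61 MHz

Frequencies that alias to 6.5 MHz are k·fs ± 6.5 MHz for integer k ≥ 0.
k=0: 6.5 MHz.
k=1: 16 MHz, 29 MHz.
k=2: 38.5 MHz, 51.5 MHz.
k=3: 61 MHz, 74 MHz.
k=4: 83.5 MHz, 96.5 MHz.
Within [14.35 MHz, 61.7 MHz]: 16 MHz, 29 MHz, 38.5 MHz, 51.5 MHz, 61 MHz.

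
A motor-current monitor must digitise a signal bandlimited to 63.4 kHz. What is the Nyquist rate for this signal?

126.8 kHz

Nyquist rate = 2 × 63.4 kHz = 126.8 kHz.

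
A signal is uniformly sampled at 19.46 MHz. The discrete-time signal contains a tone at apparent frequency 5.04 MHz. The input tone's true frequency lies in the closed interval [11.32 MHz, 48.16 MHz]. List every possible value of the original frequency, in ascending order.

14.42 MHz, 24.5 MHz, 33.88 MHz, 43.96 MHz

Frequencies that alias to 5.04 MHz are k·fs ± 5.04 MHz for integer k ≥ 0.
k=0: 5.04 MHz.
k=1: 14.42 MHz, 24.5 MHz.
k=2: 33.88 MHz, 43.96 MHz.
k=3: 53.34 MHz, 63.42 MHz.
Within [11.32 MHz, 48.16 MHz]: 14.42 MHz, 24.5 MHz, 33.88 MHz, 43.96 MHz.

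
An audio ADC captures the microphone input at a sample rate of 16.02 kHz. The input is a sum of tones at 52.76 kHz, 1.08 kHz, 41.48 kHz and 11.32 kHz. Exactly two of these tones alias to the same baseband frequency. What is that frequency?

fs/2 = 8.01 kHz.
52.76 kHz mod fs = 4.7 kHz.
4.7 kHz ≤ fs/2 = 8.01 kHz, appears at 4.7 kHz.
1.08 kHz ≤ fs/2 = 8.01 kHz, passes unchanged.
41.48 kHz mod fs = 9.44 kHz.
9.44 kHz > fs/2 = 8.01 kHz, folds to fs − 9.44 kHz = 6.58 kHz.
11.32 kHz > fs/2 = 8.01 kHz, folds to fs − 11.32 kHz = 4.7 kHz.
11.32 kHz and 52.76 kHz both map to 4.7 kHz.

4.7 kHz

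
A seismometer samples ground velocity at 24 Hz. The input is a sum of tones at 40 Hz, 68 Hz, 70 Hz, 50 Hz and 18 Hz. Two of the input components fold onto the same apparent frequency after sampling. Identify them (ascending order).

50 Hz, 70 Hz

fs/2 = 12 Hz.
40 Hz mod fs = 16 Hz.
16 Hz > fs/2 = 12 Hz, folds to fs − 16 Hz = 8 Hz.
68 Hz mod fs = 20 Hz.
20 Hz > fs/2 = 12 Hz, folds to fs − 20 Hz = 4 Hz.
70 Hz mod fs = 22 Hz.
22 Hz > fs/2 = 12 Hz, folds to fs − 22 Hz = 2 Hz.
50 Hz mod fs = 2 Hz.
2 Hz ≤ fs/2 = 12 Hz, appears at 2 Hz.
18 Hz > fs/2 = 12 Hz, folds to fs − 18 Hz = 6 Hz.
50 Hz and 70 Hz both map to 2 Hz.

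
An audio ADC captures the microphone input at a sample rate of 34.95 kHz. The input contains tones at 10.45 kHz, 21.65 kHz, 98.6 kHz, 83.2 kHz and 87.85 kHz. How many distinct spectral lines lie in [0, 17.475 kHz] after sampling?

4

fs/2 = 17.475 kHz.
10.45 kHz ≤ fs/2 = 17.475 kHz, passes unchanged.
21.65 kHz > fs/2 = 17.475 kHz, folds to fs − 21.65 kHz = 13.3 kHz.
98.6 kHz mod fs = 28.7 kHz.
28.7 kHz > fs/2 = 17.475 kHz, folds to fs − 28.7 kHz = 6.25 kHz.
83.2 kHz mod fs = 13.3 kHz.
13.3 kHz ≤ fs/2 = 17.475 kHz, appears at 13.3 kHz.
87.85 kHz mod fs = 17.95 kHz.
17.95 kHz > fs/2 = 17.475 kHz, folds to fs − 17.95 kHz = 17 kHz.
Distinct values: {6.25 kHz, 10.45 kHz, 13.3 kHz, 17 kHz} → 4.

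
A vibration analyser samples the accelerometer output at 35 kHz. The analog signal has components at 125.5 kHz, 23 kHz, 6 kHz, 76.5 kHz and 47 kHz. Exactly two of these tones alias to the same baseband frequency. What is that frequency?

fs/2 = 17.5 kHz.
125.5 kHz mod fs = 20.5 kHz.
20.5 kHz > fs/2 = 17.5 kHz, folds to fs − 20.5 kHz = 14.5 kHz.
23 kHz > fs/2 = 17.5 kHz, folds to fs − 23 kHz = 12 kHz.
6 kHz ≤ fs/2 = 17.5 kHz, passes unchanged.
76.5 kHz mod fs = 6.5 kHz.
6.5 kHz ≤ fs/2 = 17.5 kHz, appears at 6.5 kHz.
47 kHz mod fs = 12 kHz.
12 kHz ≤ fs/2 = 17.5 kHz, appears at 12 kHz.
23 kHz and 47 kHz both map to 12 kHz.

12 kHz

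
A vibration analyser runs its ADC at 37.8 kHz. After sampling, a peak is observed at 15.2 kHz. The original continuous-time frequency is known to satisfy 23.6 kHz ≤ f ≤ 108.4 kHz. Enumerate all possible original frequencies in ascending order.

Frequencies that alias to 15.2 kHz are k·fs ± 15.2 kHz for integer k ≥ 0.
k=0: 15.2 kHz.
k=1: 22.6 kHz, 53 kHz.
k=2: 60.4 kHz, 90.8 kHz.
k=3: 98.2 kHz, 128.6 kHz.
k=4: 136 kHz, 166.4 kHz.
Within [23.6 kHz, 108.4 kHz]: 53 kHz, 60.4 kHz, 90.8 kHz, 98.2 kHz.

53 kHz, 60.4 kHz, 90.8 kHz, 98.2 kHz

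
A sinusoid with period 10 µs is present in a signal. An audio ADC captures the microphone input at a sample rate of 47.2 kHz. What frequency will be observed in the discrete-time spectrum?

T = 10 µs → f = 1/T = 100 kHz.
100 kHz mod fs = 5.6 kHz.
5.6 kHz ≤ fs/2 = 23.6 kHz, appears at 5.6 kHz.

5.6 kHz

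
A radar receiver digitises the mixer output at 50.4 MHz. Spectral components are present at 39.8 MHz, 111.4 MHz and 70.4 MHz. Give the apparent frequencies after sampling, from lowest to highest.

fs/2 = 25.2 MHz.
39.8 MHz > fs/2 = 25.2 MHz, folds to fs − 39.8 MHz = 10.6 MHz.
111.4 MHz mod fs = 10.6 MHz.
10.6 MHz ≤ fs/2 = 25.2 MHz, appears at 10.6 MHz.
70.4 MHz mod fs = 20 MHz.
20 MHz ≤ fs/2 = 25.2 MHz, appears at 20 MHz.
Distinct values: {10.6 MHz, 20 MHz}.

10.6 MHz, 20 MHz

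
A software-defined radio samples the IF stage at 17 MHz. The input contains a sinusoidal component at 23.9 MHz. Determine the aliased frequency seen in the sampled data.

6.9 MHz

23.9 MHz mod fs = 6.9 MHz.
6.9 MHz ≤ fs/2 = 8.5 MHz, appears at 6.9 MHz.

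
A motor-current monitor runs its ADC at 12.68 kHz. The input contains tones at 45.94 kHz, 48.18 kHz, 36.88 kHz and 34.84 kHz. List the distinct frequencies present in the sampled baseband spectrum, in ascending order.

1.16 kHz, 2.54 kHz, 3.2 kHz, 4.78 kHz

fs/2 = 6.34 kHz.
45.94 kHz mod fs = 7.9 kHz.
7.9 kHz > fs/2 = 6.34 kHz, folds to fs − 7.9 kHz = 4.78 kHz.
48.18 kHz mod fs = 10.14 kHz.
10.14 kHz > fs/2 = 6.34 kHz, folds to fs − 10.14 kHz = 2.54 kHz.
36.88 kHz mod fs = 11.52 kHz.
11.52 kHz > fs/2 = 6.34 kHz, folds to fs − 11.52 kHz = 1.16 kHz.
34.84 kHz mod fs = 9.48 kHz.
9.48 kHz > fs/2 = 6.34 kHz, folds to fs − 9.48 kHz = 3.2 kHz.
Distinct values: {1.16 kHz, 2.54 kHz, 3.2 kHz, 4.78 kHz}.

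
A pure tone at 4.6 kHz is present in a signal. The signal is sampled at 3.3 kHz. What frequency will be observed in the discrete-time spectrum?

1.3 kHz

4.6 kHz mod fs = 1.3 kHz.
1.3 kHz ≤ fs/2 = 1.65 kHz, appears at 1.3 kHz.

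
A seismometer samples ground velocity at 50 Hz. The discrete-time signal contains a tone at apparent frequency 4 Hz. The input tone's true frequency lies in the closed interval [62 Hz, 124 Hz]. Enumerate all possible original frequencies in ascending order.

96 Hz, 104 Hz

Frequencies that alias to 4 Hz are k·fs ± 4 Hz for integer k ≥ 0.
k=0: 4 Hz.
k=1: 46 Hz, 54 Hz.
k=2: 96 Hz, 104 Hz.
k=3: 146 Hz, 154 Hz.
Within [62 Hz, 124 Hz]: 96 Hz, 104 Hz.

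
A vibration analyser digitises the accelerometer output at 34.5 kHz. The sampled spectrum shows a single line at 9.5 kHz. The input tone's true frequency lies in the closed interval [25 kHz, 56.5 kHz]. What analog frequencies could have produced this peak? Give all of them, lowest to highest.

25 kHz, 44 kHz

Frequencies that alias to 9.5 kHz are k·fs ± 9.5 kHz for integer k ≥ 0.
k=0: 9.5 kHz.
k=1: 25 kHz, 44 kHz.
k=2: 59.5 kHz, 78.5 kHz.
Within [25 kHz, 56.5 kHz]: 25 kHz, 44 kHz.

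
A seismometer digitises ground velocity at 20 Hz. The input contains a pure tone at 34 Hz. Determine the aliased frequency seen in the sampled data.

34 Hz mod fs = 14 Hz.
14 Hz > fs/2 = 10 Hz, folds to fs − 14 Hz = 6 Hz.

6 Hz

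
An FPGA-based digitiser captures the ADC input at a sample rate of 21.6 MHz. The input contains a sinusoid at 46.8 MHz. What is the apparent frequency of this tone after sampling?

3.6 MHz

46.8 MHz mod fs = 3.6 MHz.
3.6 MHz ≤ fs/2 = 10.8 MHz, appears at 3.6 MHz.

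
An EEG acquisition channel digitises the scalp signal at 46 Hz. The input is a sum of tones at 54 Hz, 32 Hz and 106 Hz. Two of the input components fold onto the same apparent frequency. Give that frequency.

14 Hz

fs/2 = 23 Hz.
54 Hz mod fs = 8 Hz.
8 Hz ≤ fs/2 = 23 Hz, appears at 8 Hz.
32 Hz > fs/2 = 23 Hz, folds to fs − 32 Hz = 14 Hz.
106 Hz mod fs = 14 Hz.
14 Hz ≤ fs/2 = 23 Hz, appears at 14 Hz.
32 Hz and 106 Hz both map to 14 Hz.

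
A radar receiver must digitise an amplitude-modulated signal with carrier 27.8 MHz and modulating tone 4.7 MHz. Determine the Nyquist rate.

AM sidebands sit at fc ± fm = 23.1 MHz and 32.5 MHz.
Highest-frequency component: 32.5 MHz.
Nyquist rate = 2 × 32.5 MHz = 65 MHz.

65 MHz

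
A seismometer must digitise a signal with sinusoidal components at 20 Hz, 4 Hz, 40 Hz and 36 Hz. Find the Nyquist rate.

80 Hz

Highest-frequency component: 40 Hz.
Nyquist rate = 2 × 40 Hz = 80 Hz.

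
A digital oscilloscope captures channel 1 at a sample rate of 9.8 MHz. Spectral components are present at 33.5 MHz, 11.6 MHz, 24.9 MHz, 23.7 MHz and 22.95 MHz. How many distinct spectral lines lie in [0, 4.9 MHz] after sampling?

fs/2 = 4.9 MHz.
33.5 MHz mod fs = 4.1 MHz.
4.1 MHz ≤ fs/2 = 4.9 MHz, appears at 4.1 MHz.
11.6 MHz mod fs = 1.8 MHz.
1.8 MHz ≤ fs/2 = 4.9 MHz, appears at 1.8 MHz.
24.9 MHz mod fs = 5.3 MHz.
5.3 MHz > fs/2 = 4.9 MHz, folds to fs − 5.3 MHz = 4.5 MHz.
23.7 MHz mod fs = 4.1 MHz.
4.1 MHz ≤ fs/2 = 4.9 MHz, appears at 4.1 MHz.
22.95 MHz mod fs = 3.35 MHz.
3.35 MHz ≤ fs/2 = 4.9 MHz, appears at 3.35 MHz.
Distinct values: {1.8 MHz, 3.35 MHz, 4.1 MHz, 4.5 MHz} → 4.

4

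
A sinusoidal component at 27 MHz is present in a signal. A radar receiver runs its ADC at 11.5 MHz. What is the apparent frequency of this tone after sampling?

27 MHz mod fs = 4 MHz.
4 MHz ≤ fs/2 = 5.75 MHz, appears at 4 MHz.

4 MHz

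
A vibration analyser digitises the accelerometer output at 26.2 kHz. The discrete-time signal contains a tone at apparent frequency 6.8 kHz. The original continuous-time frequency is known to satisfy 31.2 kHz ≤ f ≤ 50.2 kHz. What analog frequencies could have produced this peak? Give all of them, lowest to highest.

33 kHz, 45.6 kHz

Frequencies that alias to 6.8 kHz are k·fs ± 6.8 kHz for integer k ≥ 0.
k=0: 6.8 kHz.
k=1: 19.4 kHz, 33 kHz.
k=2: 45.6 kHz, 59.2 kHz.
k=3: 71.8 kHz, 85.4 kHz.
Within [31.2 kHz, 50.2 kHz]: 33 kHz, 45.6 kHz.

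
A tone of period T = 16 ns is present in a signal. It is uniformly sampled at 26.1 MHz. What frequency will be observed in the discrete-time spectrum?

10.3 MHz

T = 16 ns → f = 1/T = 62.5 MHz.
62.5 MHz mod fs = 10.3 MHz.
10.3 MHz ≤ fs/2 = 13.05 MHz, appears at 10.3 MHz.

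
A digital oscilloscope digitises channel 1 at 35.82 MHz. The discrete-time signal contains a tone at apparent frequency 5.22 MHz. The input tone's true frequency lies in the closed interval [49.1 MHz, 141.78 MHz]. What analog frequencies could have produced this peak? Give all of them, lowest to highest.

Frequencies that alias to 5.22 MHz are k·fs ± 5.22 MHz for integer k ≥ 0.
k=0: 5.22 MHz.
k=1: 30.6 MHz, 41.04 MHz.
k=2: 66.42 MHz, 76.86 MHz.
k=3: 102.24 MHz, 112.68 MHz.
k=4: 138.06 MHz, 148.5 MHz.
k=5: 173.88 MHz, 184.32 MHz.
Within [49.1 MHz, 141.78 MHz]: 66.42 MHz, 76.86 MHz, 102.24 MHz, 112.68 MHz, 138.06 MHz.

66.42 MHz, 76.86 MHz, 102.24 MHz, 112.68 MHz, 138.06 MHz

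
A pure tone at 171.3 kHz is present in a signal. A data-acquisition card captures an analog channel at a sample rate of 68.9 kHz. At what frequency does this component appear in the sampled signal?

33.5 kHz

171.3 kHz mod fs = 33.5 kHz.
33.5 kHz ≤ fs/2 = 34.45 kHz, appears at 33.5 kHz.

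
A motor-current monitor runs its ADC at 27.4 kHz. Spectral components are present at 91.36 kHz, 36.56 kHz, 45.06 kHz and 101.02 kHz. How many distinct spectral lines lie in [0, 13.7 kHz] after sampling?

3

fs/2 = 13.7 kHz.
91.36 kHz mod fs = 9.16 kHz.
9.16 kHz ≤ fs/2 = 13.7 kHz, appears at 9.16 kHz.
36.56 kHz mod fs = 9.16 kHz.
9.16 kHz ≤ fs/2 = 13.7 kHz, appears at 9.16 kHz.
45.06 kHz mod fs = 17.66 kHz.
17.66 kHz > fs/2 = 13.7 kHz, folds to fs − 17.66 kHz = 9.74 kHz.
101.02 kHz mod fs = 18.82 kHz.
18.82 kHz > fs/2 = 13.7 kHz, folds to fs − 18.82 kHz = 8.58 kHz.
Distinct values: {8.58 kHz, 9.16 kHz, 9.74 kHz} → 3.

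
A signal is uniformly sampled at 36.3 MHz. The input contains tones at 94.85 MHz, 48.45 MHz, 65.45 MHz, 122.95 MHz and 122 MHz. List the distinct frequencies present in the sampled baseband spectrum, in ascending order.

fs/2 = 18.15 MHz.
94.85 MHz mod fs = 22.25 MHz.
22.25 MHz > fs/2 = 18.15 MHz, folds to fs − 22.25 MHz = 14.05 MHz.
48.45 MHz mod fs = 12.15 MHz.
12.15 MHz ≤ fs/2 = 18.15 MHz, appears at 12.15 MHz.
65.45 MHz mod fs = 29.15 MHz.
29.15 MHz > fs/2 = 18.15 MHz, folds to fs − 29.15 MHz = 7.15 MHz.
122.95 MHz mod fs = 14.05 MHz.
14.05 MHz ≤ fs/2 = 18.15 MHz, appears at 14.05 MHz.
122 MHz mod fs = 13.1 MHz.
13.1 MHz ≤ fs/2 = 18.15 MHz, appears at 13.1 MHz.
Distinct values: {7.15 MHz, 12.15 MHz, 13.1 MHz, 14.05 MHz}.

7.15 MHz, 12.15 MHz, 13.1 MHz, 14.05 MHz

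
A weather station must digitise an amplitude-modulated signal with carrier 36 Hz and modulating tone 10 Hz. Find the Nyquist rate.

AM sidebands sit at fc ± fm = 26 Hz and 46 Hz.
Highest-frequency component: 46 Hz.
Nyquist rate = 2 × 46 Hz = 92 Hz.

92 Hz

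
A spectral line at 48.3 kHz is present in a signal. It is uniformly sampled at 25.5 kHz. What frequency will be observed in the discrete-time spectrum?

48.3 kHz mod fs = 22.8 kHz.
22.8 kHz > fs/2 = 12.75 kHz, folds to fs − 22.8 kHz = 2.7 kHz.

2.7 kHz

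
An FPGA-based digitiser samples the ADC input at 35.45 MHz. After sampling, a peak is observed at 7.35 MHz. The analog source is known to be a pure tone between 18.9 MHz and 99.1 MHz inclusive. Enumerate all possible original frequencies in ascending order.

28.1 MHz, 42.8 MHz, 63.55 MHz, 78.25 MHz, 99 MHz

Frequencies that alias to 7.35 MHz are k·fs ± 7.35 MHz for integer k ≥ 0.
k=0: 7.35 MHz.
k=1: 28.1 MHz, 42.8 MHz.
k=2: 63.55 MHz, 78.25 MHz.
k=3: 99 MHz, 113.7 MHz.
k=4: 134.45 MHz, 149.15 MHz.
Within [18.9 MHz, 99.1 MHz]: 28.1 MHz, 42.8 MHz, 63.55 MHz, 78.25 MHz, 99 MHz.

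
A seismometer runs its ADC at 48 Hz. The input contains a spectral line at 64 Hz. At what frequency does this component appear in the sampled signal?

64 Hz mod fs = 16 Hz.
16 Hz ≤ fs/2 = 24 Hz, appears at 16 Hz.

16 Hz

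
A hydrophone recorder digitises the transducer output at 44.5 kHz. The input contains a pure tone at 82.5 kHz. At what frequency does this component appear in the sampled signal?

6.5 kHz

82.5 kHz mod fs = 38 kHz.
38 kHz > fs/2 = 22.25 kHz, folds to fs − 38 kHz = 6.5 kHz.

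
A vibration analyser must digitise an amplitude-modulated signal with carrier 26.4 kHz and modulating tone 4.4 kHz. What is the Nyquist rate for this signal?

61.6 kHz

AM sidebands sit at fc ± fm = 22 kHz and 30.8 kHz.
Highest-frequency component: 30.8 kHz.
Nyquist rate = 2 × 30.8 kHz = 61.6 kHz.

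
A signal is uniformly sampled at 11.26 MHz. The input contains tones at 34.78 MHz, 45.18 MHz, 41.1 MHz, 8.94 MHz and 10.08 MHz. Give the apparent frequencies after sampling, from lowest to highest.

0.14 MHz, 1 MHz, 1.18 MHz, 2.32 MHz, 3.94 MHz

fs/2 = 5.63 MHz.
34.78 MHz mod fs = 1 MHz.
1 MHz ≤ fs/2 = 5.63 MHz, appears at 1 MHz.
45.18 MHz mod fs = 0.14 MHz.
0.14 MHz ≤ fs/2 = 5.63 MHz, appears at 0.14 MHz.
41.1 MHz mod fs = 7.32 MHz.
7.32 MHz > fs/2 = 5.63 MHz, folds to fs − 7.32 MHz = 3.94 MHz.
8.94 MHz > fs/2 = 5.63 MHz, folds to fs − 8.94 MHz = 2.32 MHz.
10.08 MHz > fs/2 = 5.63 MHz, folds to fs − 10.08 MHz = 1.18 MHz.
Distinct values: {0.14 MHz, 1 MHz, 1.18 MHz, 2.32 MHz, 3.94 MHz}.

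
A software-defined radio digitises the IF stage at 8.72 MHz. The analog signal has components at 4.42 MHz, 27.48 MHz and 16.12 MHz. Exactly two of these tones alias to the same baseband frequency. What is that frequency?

1.32 MHz

fs/2 = 4.36 MHz.
4.42 MHz > fs/2 = 4.36 MHz, folds to fs − 4.42 MHz = 4.3 MHz.
27.48 MHz mod fs = 1.32 MHz.
1.32 MHz ≤ fs/2 = 4.36 MHz, appears at 1.32 MHz.
16.12 MHz mod fs = 7.4 MHz.
7.4 MHz > fs/2 = 4.36 MHz, folds to fs − 7.4 MHz = 1.32 MHz.
16.12 MHz and 27.48 MHz both map to 1.32 MHz.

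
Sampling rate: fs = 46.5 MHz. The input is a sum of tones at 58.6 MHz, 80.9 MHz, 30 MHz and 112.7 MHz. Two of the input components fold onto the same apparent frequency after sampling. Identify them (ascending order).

fs/2 = 23.25 MHz.
58.6 MHz mod fs = 12.1 MHz.
12.1 MHz ≤ fs/2 = 23.25 MHz, appears at 12.1 MHz.
80.9 MHz mod fs = 34.4 MHz.
34.4 MHz > fs/2 = 23.25 MHz, folds to fs − 34.4 MHz = 12.1 MHz.
30 MHz > fs/2 = 23.25 MHz, folds to fs − 30 MHz = 16.5 MHz.
112.7 MHz mod fs = 19.7 MHz.
19.7 MHz ≤ fs/2 = 23.25 MHz, appears at 19.7 MHz.
58.6 MHz and 80.9 MHz both map to 12.1 MHz.

58.6 MHz, 80.9 MHz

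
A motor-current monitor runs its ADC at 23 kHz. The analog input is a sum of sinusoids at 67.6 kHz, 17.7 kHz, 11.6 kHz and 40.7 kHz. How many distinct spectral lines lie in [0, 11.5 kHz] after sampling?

fs/2 = 11.5 kHz.
67.6 kHz mod fs = 21.6 kHz.
21.6 kHz > fs/2 = 11.5 kHz, folds to fs − 21.6 kHz = 1.4 kHz.
17.7 kHz > fs/2 = 11.5 kHz, folds to fs − 17.7 kHz = 5.3 kHz.
11.6 kHz > fs/2 = 11.5 kHz, folds to fs − 11.6 kHz = 11.4 kHz.
40.7 kHz mod fs = 17.7 kHz.
17.7 kHz > fs/2 = 11.5 kHz, folds to fs − 17.7 kHz = 5.3 kHz.
Distinct values: {1.4 kHz, 5.3 kHz, 11.4 kHz} → 3.

3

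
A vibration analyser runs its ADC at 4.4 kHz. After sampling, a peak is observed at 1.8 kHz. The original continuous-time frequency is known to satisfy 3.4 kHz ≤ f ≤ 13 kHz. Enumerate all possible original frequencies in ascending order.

Frequencies that alias to 1.8 kHz are k·fs ± 1.8 kHz for integer k ≥ 0.
k=0: 1.8 kHz.
k=1: 2.6 kHz, 6.2 kHz.
k=2: 7 kHz, 10.6 kHz.
k=3: 11.4 kHz, 15 kHz.
k=4: 15.8 kHz, 19.4 kHz.
Within [3.4 kHz, 13 kHz]: 6.2 kHz, 7 kHz, 10.6 kHz, 11.4 kHz.

6.2 kHz, 7 kHz, 10.6 kHz, 11.4 kHz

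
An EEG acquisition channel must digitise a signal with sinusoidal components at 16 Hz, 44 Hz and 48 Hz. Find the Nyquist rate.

Highest-frequency component: 48 Hz.
Nyquist rate = 2 × 48 Hz = 96 Hz.

96 Hz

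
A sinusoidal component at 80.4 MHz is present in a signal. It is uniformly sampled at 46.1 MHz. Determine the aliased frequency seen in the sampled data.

11.8 MHz

80.4 MHz mod fs = 34.3 MHz.
34.3 MHz > fs/2 = 23.05 MHz, folds to fs − 34.3 MHz = 11.8 MHz.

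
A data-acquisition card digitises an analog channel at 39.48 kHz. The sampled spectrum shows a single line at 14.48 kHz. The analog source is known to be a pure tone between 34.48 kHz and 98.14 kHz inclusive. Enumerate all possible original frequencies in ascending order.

Frequencies that alias to 14.48 kHz are k·fs ± 14.48 kHz for integer k ≥ 0.
k=0: 14.48 kHz.
k=1: 25 kHz, 53.96 kHz.
k=2: 64.48 kHz, 93.44 kHz.
k=3: 103.96 kHz, 132.92 kHz.
Within [34.48 kHz, 98.14 kHz]: 53.96 kHz, 64.48 kHz, 93.44 kHz.

53.96 kHz, 64.48 kHz, 93.44 kHz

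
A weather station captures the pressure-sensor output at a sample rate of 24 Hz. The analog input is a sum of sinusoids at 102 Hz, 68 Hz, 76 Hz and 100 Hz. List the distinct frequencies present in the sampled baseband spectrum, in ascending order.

4 Hz, 6 Hz

fs/2 = 12 Hz.
102 Hz mod fs = 6 Hz.
6 Hz ≤ fs/2 = 12 Hz, appears at 6 Hz.
68 Hz mod fs = 20 Hz.
20 Hz > fs/2 = 12 Hz, folds to fs − 20 Hz = 4 Hz.
76 Hz mod fs = 4 Hz.
4 Hz ≤ fs/2 = 12 Hz, appears at 4 Hz.
100 Hz mod fs = 4 Hz.
4 Hz ≤ fs/2 = 12 Hz, appears at 4 Hz.
Distinct values: {4 Hz, 6 Hz}.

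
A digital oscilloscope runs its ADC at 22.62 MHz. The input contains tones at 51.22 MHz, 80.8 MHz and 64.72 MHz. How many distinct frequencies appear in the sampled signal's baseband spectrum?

fs/2 = 11.31 MHz.
51.22 MHz mod fs = 5.98 MHz.
5.98 MHz ≤ fs/2 = 11.31 MHz, appears at 5.98 MHz.
80.8 MHz mod fs = 12.94 MHz.
12.94 MHz > fs/2 = 11.31 MHz, folds to fs − 12.94 MHz = 9.68 MHz.
64.72 MHz mod fs = 19.48 MHz.
19.48 MHz > fs/2 = 11.31 MHz, folds to fs − 19.48 MHz = 3.14 MHz.
Distinct values: {3.14 MHz, 5.98 MHz, 9.68 MHz} → 3.

3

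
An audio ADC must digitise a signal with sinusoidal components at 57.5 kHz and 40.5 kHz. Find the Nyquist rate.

115 kHz

Highest-frequency component: 57.5 kHz.
Nyquist rate = 2 × 57.5 kHz = 115 kHz.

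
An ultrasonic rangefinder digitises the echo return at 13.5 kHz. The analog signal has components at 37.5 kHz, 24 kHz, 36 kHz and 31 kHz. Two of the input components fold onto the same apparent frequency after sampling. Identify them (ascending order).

24 kHz, 37.5 kHz

fs/2 = 6.75 kHz.
37.5 kHz mod fs = 10.5 kHz.
10.5 kHz > fs/2 = 6.75 kHz, folds to fs − 10.5 kHz = 3 kHz.
24 kHz mod fs = 10.5 kHz.
10.5 kHz > fs/2 = 6.75 kHz, folds to fs − 10.5 kHz = 3 kHz.
36 kHz mod fs = 9 kHz.
9 kHz > fs/2 = 6.75 kHz, folds to fs − 9 kHz = 4.5 kHz.
31 kHz mod fs = 4 kHz.
4 kHz ≤ fs/2 = 6.75 kHz, appears at 4 kHz.
24 kHz and 37.5 kHz both map to 3 kHz.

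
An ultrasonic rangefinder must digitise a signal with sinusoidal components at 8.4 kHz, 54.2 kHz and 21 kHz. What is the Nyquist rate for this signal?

108.4 kHz

Highest-frequency component: 54.2 kHz.
Nyquist rate = 2 × 54.2 kHz = 108.4 kHz.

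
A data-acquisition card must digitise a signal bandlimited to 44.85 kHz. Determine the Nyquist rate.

Nyquist rate = 2 × 44.85 kHz = 89.7 kHz.

89.7 kHz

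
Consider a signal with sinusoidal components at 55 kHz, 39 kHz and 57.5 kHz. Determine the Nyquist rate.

115 kHz

Highest-frequency component: 57.5 kHz.
Nyquist rate = 2 × 57.5 kHz = 115 kHz.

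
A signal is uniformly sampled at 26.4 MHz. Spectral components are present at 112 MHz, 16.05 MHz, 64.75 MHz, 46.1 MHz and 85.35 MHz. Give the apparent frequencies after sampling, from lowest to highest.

fs/2 = 13.2 MHz.
112 MHz mod fs = 6.4 MHz.
6.4 MHz ≤ fs/2 = 13.2 MHz, appears at 6.4 MHz.
16.05 MHz > fs/2 = 13.2 MHz, folds to fs − 16.05 MHz = 10.35 MHz.
64.75 MHz mod fs = 11.95 MHz.
11.95 MHz ≤ fs/2 = 13.2 MHz, appears at 11.95 MHz.
46.1 MHz mod fs = 19.7 MHz.
19.7 MHz > fs/2 = 13.2 MHz, folds to fs − 19.7 MHz = 6.7 MHz.
85.35 MHz mod fs = 6.15 MHz.
6.15 MHz ≤ fs/2 = 13.2 MHz, appears at 6.15 MHz.
Distinct values: {6.15 MHz, 6.4 MHz, 6.7 MHz, 10.35 MHz, 11.95 MHz}.

6.15 MHz, 6.4 MHz, 6.7 MHz, 10.35 MHz, 11.95 MHz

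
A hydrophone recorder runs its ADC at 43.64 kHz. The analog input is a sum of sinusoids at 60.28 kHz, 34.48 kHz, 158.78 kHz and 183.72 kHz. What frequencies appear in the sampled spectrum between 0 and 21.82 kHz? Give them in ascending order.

9.16 kHz, 15.78 kHz, 16.64 kHz

fs/2 = 21.82 kHz.
60.28 kHz mod fs = 16.64 kHz.
16.64 kHz ≤ fs/2 = 21.82 kHz, appears at 16.64 kHz.
34.48 kHz > fs/2 = 21.82 kHz, folds to fs − 34.48 kHz = 9.16 kHz.
158.78 kHz mod fs = 27.86 kHz.
27.86 kHz > fs/2 = 21.82 kHz, folds to fs − 27.86 kHz = 15.78 kHz.
183.72 kHz mod fs = 9.16 kHz.
9.16 kHz ≤ fs/2 = 21.82 kHz, appears at 9.16 kHz.
Distinct values: {9.16 kHz, 15.78 kHz, 16.64 kHz}.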